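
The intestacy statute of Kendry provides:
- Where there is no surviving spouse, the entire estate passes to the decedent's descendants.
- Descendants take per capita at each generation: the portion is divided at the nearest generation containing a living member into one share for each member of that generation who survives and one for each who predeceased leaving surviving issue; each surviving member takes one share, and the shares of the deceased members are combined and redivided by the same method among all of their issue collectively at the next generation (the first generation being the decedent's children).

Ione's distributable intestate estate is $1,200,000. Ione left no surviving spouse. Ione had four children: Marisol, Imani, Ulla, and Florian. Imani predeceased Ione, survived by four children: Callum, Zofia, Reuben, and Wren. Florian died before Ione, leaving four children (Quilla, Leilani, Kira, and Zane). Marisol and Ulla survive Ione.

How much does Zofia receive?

The entire $1,200,000 passes to the descendants.
That amount ($1,200,000) is divided at the children's generation into 4 shares of $300,000. Marisol and Ulla each take $300,000. The 2 shares of the deceased (Imani and Florian) are combined into a pool of $600,000.
That pool ($600,000) is divided at the grandchildren's generation equally among Callum, Zofia, Reuben, Wren, Quilla, Leilani, Kira, and Zane: $75,000 each.

Zofia receives $75,000.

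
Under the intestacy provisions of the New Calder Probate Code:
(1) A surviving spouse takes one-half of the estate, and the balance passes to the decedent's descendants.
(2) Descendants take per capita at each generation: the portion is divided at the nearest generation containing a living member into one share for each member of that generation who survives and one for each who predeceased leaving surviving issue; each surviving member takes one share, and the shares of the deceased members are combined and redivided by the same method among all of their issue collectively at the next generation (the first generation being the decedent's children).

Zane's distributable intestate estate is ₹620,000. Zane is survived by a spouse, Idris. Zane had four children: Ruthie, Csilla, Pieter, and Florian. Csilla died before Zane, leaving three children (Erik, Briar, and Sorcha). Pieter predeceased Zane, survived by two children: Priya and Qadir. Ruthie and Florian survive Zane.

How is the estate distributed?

Idris takes one-half of ₹620,000 = ₹310,000. The remaining ₹310,000 passes to the descendants.
The descendants' portion (₹310,000) is divided at the children's generation into 4 shares of ₹77,500. Ruthie and Florian each take ₹77,500. The 2 shares of the deceased (Csilla and Pieter) are combined into a pool of ₹155,000.
That pool (₹155,000) is divided at the grandchildren's generation equally among Erik, Briar, Sorcha, Priya, and Qadir: ₹31,000 each.

Idris: ₹310,000; Ruthie: ₹77,500; Erik: ₹31,000; Briar: ₹31,000; Sorcha: ₹31,000; Priya: ₹31,000; Qadir: ₹31,000; Florian: ₹77,500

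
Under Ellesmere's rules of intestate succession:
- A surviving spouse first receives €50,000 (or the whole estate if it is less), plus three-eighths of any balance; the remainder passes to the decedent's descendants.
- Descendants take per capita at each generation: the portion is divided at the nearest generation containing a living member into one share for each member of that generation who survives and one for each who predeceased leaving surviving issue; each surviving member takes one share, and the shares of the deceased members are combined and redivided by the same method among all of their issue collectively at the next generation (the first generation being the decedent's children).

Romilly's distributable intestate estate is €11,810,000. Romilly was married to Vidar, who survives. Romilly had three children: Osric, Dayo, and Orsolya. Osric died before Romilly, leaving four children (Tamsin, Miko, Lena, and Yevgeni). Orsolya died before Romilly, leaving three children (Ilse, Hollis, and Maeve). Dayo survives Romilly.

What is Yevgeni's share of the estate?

Vidar first takes €50,000, leaving a balance of €11,760,000. Vidar then takes three-eighths of the balance (€4,410,000), for a total of €4,460,000. The remaining €7,350,000 passes to the descendants.
The descendants' portion (€7,350,000) is divided at the children's generation into 3 shares of €2,450,000. Dayo takes €2,450,000. The 2 shares of the deceased (Osric and Orsolya) are combined into a pool of €4,900,000.
That pool (€4,900,000) is divided at the grandchildren's generation equally among Tamsin, Miko, Lena, Yevgeni, Ilse, Hollis, and Maeve: €700,000 each.

Yevgeni receives €700,000.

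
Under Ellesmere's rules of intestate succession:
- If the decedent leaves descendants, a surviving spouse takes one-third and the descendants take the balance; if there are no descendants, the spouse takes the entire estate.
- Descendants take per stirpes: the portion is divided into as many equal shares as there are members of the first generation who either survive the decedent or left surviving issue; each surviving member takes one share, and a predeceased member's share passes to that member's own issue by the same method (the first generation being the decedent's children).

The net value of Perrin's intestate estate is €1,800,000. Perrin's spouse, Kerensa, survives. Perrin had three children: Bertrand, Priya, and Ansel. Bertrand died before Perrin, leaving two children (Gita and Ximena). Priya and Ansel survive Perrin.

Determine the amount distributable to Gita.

Kerensa takes one-third of €1,800,000 = €600,000. The remaining €1,200,000 passes to the descendants.
The descendants' portion (€1,200,000) is divided into 3 shares of €400,000: Priya and Ansel each take €400,000; Bertrand's €400,000 share passes to Bertrand's issue.
Bertrand's share (€400,000) is divided into 2 shares of €200,000: Gita and Ximena each take €200,000.

Gita receives €200,000.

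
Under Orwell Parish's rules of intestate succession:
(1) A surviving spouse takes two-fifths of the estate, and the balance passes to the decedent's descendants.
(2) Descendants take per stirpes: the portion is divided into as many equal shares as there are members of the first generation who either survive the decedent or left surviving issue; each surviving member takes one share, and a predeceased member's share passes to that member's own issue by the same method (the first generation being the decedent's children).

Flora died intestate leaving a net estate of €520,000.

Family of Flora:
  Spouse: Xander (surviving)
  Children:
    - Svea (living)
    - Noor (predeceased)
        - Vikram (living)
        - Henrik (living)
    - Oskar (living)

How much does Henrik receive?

Henrik receives €52,000.

Xander takes two-fifths of €520,000 = €208,000. The remaining €312,000 passes to the descendants.
The descendants' portion (€312,000) is divided into 3 shares of €104,000: Svea and Oskar each take €104,000; Noor's €104,000 share passes to Noor's issue.
Noor's share (€104,000) is divided into 2 shares of €52,000: Vikram and Henrik each take €52,000.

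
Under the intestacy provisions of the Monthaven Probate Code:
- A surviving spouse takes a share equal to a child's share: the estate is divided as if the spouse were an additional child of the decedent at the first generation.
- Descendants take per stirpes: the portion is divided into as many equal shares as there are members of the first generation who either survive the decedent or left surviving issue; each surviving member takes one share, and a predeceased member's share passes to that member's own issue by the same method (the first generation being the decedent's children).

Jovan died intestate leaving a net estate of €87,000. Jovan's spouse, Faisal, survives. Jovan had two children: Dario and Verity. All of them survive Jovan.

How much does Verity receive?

Verity receives €29,000.

The spouse counts as an additional share at the children's level, so there are 3 primary shares of €29,000. Faisal takes one such share (€29,000).
The children's combined portion (€58,000) is divided into 2 shares of €29,000: Dario and Verity each take €29,000.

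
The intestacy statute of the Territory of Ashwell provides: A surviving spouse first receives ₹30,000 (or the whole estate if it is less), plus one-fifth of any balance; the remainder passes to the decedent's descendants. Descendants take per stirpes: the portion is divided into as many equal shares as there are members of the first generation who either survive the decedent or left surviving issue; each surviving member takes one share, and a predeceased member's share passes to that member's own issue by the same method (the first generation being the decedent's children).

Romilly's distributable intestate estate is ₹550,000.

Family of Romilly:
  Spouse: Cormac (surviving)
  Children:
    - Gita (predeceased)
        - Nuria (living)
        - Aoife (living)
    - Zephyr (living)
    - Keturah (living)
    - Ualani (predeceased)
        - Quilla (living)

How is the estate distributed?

Cormac: ₹134,000; Nuria: ₹52,000; Aoife: ₹52,000; Zephyr: ₹104,000; Keturah: ₹104,000; Quilla: ₹104,000

Cormac first takes ₹30,000, leaving a balance of ₹520,000. Cormac then takes one-fifth of the balance (₹104,000), for a total of ₹134,000. The remaining ₹416,000 passes to the descendants.
The descendants' portion (₹416,000) is divided into 4 shares of ₹104,000: Zephyr and Keturah each take ₹104,000; Gita's ₹104,000 share passes to Gita's issue; Ualani's ₹104,000 share passes to Ualani's issue.
Gita's share (₹104,000) is divided into 2 shares of ₹52,000: Nuria and Aoife each take ₹52,000.
Ualani's share (₹104,000) passes entirely to Quilla.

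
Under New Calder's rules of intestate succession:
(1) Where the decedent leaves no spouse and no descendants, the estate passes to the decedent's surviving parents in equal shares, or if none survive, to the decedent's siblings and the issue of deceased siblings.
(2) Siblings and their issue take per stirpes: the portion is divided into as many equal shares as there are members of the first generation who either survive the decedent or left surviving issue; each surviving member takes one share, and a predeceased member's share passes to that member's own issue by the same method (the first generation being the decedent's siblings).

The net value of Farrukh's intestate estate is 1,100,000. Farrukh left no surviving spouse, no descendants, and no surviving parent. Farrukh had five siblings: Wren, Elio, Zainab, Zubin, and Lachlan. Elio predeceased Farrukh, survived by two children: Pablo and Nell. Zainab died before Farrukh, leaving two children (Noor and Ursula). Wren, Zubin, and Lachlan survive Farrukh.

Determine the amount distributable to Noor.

The entire 1,100,000 passes to the siblings and their issue.
That amount (1,100,000) is divided into 5 shares of 220,000: Wren, Zubin, and Lachlan each take 220,000; Elio's 220,000 share passes to Elio's issue; Zainab's 220,000 share passes to Zainab's issue.
Elio's share (220,000) is divided into 2 shares of 110,000: Pablo and Nell each take 110,000.
Zainab's share (220,000) is divided into 2 shares of 110,000: Noor and Ursula each take 110,000.

Noor receives 110,000.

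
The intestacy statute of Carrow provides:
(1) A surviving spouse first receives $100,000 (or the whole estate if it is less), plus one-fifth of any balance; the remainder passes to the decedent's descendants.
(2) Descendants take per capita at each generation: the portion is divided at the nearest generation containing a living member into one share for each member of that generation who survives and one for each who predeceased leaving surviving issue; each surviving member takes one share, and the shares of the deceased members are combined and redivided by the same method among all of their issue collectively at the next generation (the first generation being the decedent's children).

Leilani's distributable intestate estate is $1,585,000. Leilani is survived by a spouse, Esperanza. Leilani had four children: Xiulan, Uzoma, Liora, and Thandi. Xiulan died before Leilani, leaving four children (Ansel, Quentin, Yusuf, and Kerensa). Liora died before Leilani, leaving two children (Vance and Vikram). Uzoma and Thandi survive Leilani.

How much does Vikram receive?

Vikram receives $99,000.

Esperanza first takes $100,000, leaving a balance of $1,485,000. Esperanza then takes one-fifth of the balance ($297,000), for a total of $397,000. The remaining $1,188,000 passes to the descendants.
The descendants' portion ($1,188,000) is divided at the children's generation into 4 shares of $297,000. Uzoma and Thandi each take $297,000. The 2 shares of the deceased (Xiulan and Liora) are combined into a pool of $594,000.
That pool ($594,000) is divided at the grandchildren's generation equally among Ansel, Quentin, Yusuf, Kerensa, Vance, and Vikram: $99,000 each.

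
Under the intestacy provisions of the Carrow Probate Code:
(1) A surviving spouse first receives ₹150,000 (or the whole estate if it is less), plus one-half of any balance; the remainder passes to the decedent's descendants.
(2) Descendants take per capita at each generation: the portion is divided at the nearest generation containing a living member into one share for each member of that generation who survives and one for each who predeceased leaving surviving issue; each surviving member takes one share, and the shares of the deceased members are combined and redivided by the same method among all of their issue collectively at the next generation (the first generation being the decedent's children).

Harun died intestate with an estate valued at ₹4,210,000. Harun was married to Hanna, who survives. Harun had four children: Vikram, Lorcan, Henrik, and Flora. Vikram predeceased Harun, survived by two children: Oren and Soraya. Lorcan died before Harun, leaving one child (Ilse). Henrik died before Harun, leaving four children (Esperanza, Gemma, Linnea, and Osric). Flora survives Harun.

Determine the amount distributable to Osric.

Hanna first takes ₹150,000, leaving a balance of ₹4,060,000. Hanna then takes one-half of the balance (₹2,030,000), for a total of ₹2,180,000. The remaining ₹2,030,000 passes to the descendants.
The descendants' portion (₹2,030,000) is divided at the children's generation into 4 shares of ₹507,500. Flora takes ₹507,500. The 3 shares of the deceased (Vikram, Lorcan, and Henrik) are combined into a pool of ₹1,522,500.
That pool (₹1,522,500) is divided at the grandchildren's generation equally among Oren, Soraya, Ilse, Esperanza, Gemma, Linnea, and Osric: ₹217,500 each.

Osric receives ₹217,500.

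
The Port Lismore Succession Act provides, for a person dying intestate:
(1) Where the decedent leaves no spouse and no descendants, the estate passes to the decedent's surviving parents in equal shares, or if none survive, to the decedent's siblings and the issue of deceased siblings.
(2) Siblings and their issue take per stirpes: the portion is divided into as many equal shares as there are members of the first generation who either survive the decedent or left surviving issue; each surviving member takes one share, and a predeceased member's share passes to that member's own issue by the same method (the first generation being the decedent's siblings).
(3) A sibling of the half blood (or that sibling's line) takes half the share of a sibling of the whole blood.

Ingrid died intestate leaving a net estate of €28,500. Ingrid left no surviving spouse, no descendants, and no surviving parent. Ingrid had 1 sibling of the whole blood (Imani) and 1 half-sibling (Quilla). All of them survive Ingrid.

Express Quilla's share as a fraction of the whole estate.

Quilla receives 1/3 of the estate.

The entire €28,500 passes to the siblings and their issue.
Counting each half-blood sibling's line as half a unit, there are 3/2 units in €28,500, so one unit is €19,000. Whole-blood lines (Imani) take €19,000 each; half-blood lines (Quilla) take €9,500 each.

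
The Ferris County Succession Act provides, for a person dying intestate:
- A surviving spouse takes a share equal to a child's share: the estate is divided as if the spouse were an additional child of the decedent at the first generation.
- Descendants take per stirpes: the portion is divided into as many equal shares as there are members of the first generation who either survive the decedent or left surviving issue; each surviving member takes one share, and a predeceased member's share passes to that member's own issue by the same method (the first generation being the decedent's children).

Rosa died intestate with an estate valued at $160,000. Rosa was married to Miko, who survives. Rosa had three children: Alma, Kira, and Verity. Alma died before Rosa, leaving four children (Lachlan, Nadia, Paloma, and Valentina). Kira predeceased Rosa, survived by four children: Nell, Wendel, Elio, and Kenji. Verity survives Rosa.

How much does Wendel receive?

The spouse counts as an additional share at the children's level, so there are 4 primary shares of $40,000. Miko takes one such share ($40,000).
The children's combined portion ($120,000) is divided into 3 shares of $40,000: Verity takes $40,000; Alma's $40,000 share passes to Alma's issue; Kira's $40,000 share passes to Kira's issue.
Alma's share ($40,000) is divided into 4 shares of $10,000: Lachlan, Nadia, Paloma, and Valentina each take $10,000.
Kira's share ($40,000) is divided into 4 shares of $10,000: Nell, Wendel, Elio, and Kenji each take $10,000.

Wendel receives $10,000.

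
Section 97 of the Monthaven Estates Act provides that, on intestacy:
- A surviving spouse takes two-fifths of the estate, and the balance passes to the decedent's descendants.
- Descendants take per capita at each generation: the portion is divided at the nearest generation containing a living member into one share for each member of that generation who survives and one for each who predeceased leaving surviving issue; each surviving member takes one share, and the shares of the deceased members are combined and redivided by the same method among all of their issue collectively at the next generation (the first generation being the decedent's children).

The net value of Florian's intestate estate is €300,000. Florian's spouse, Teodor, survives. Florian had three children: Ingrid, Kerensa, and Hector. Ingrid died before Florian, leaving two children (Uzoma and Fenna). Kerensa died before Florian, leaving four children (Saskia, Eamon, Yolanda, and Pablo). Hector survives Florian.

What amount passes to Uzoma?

Teodor takes two-fifths of €300,000 = €120,000. The remaining €180,000 passes to the descendants.
The descendants' portion (€180,000) is divided at the children's generation into 3 shares of €60,000. Hector takes €60,000. The 2 shares of the deceased (Ingrid and Kerensa) are combined into a pool of €120,000.
That pool (€120,000) is divided at the grandchildren's generation equally among Uzoma, Fenna, Saskia, Eamon, Yolanda, and Pablo: €20,000 each.

Uzoma receives €20,000.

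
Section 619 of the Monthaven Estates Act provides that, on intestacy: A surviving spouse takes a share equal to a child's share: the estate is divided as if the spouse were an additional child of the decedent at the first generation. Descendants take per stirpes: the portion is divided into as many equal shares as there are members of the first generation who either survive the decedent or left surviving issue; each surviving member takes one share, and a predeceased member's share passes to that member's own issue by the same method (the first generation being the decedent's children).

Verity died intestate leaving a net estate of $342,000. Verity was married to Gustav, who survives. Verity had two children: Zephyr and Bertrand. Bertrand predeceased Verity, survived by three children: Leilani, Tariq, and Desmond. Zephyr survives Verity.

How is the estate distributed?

The spouse counts as an additional share at the children's level, so there are 3 primary shares of $114,000. Gustav takes one such share ($114,000).
The children's combined portion ($228,000) is divided into 2 shares of $114,000: Zephyr takes $114,000; Bertrand's $114,000 share passes to Bertrand's issue.
Bertrand's share ($114,000) is divided into 3 shares of $38,000: Leilani, Tariq, and Desmond each take $38,000.

Gustav: $114,000; Zephyr: $114,000; Leilani: $38,000; Tariq: $38,000; Desmond: $38,000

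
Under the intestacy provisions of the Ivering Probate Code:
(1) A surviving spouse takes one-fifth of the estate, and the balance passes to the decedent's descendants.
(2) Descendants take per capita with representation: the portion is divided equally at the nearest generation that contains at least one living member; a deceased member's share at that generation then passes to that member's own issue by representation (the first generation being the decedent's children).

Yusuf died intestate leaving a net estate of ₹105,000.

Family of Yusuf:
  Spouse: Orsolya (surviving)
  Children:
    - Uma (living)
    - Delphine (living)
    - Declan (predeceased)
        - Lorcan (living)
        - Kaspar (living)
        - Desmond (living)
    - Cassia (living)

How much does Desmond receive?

Orsolya takes one-fifth of ₹105,000 = ₹21,000. The remaining ₹84,000 passes to the descendants.
The descendants' portion (₹84,000) is divided into 4 shares of ₹21,000: Uma, Delphine, and Cassia each take ₹21,000; Declan's ₹21,000 share passes to Declan's issue.
Declan's share (₹21,000) is divided into 3 shares of ₹7,000: Lorcan, Kaspar, and Desmond each take ₹7,000.

Desmond receives ₹7,000.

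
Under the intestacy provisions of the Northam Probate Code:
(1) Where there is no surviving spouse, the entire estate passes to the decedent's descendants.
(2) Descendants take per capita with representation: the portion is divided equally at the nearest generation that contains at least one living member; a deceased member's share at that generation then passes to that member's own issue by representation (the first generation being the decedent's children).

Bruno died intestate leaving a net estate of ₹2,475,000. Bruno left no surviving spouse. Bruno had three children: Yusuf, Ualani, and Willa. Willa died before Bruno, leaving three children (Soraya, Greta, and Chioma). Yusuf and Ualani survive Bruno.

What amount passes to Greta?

The entire ₹2,475,000 passes to the descendants.
That amount (₹2,475,000) is divided into 3 shares of ₹825,000: Yusuf and Ualani each take ₹825,000; Willa's ₹825,000 share passes to Willa's issue.
Willa's share (₹825,000) is divided into 3 shares of ₹275,000: Soraya, Greta, and Chioma each take ₹275,000.

Greta receives ₹275,000.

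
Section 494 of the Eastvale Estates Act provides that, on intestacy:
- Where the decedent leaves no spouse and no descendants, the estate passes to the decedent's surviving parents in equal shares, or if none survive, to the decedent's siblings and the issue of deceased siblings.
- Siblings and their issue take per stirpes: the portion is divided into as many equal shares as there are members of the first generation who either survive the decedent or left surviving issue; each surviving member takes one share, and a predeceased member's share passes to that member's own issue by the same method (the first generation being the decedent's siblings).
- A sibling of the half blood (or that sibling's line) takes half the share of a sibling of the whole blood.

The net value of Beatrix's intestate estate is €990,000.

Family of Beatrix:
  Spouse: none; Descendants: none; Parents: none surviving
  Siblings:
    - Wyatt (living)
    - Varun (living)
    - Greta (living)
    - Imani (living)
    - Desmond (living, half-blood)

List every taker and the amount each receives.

Wyatt: €220,000; Varun: €220,000; Greta: €220,000; Imani: €220,000; Desmond: €110,000

The entire €990,000 passes to the siblings and their issue.
Counting each half-blood sibling's line as half a unit, there are 9/2 units in €990,000, so one unit is €220,000. Whole-blood lines (Wyatt, Varun, Greta, and Imani) take €220,000 each; half-blood lines (Desmond) take €110,000 each.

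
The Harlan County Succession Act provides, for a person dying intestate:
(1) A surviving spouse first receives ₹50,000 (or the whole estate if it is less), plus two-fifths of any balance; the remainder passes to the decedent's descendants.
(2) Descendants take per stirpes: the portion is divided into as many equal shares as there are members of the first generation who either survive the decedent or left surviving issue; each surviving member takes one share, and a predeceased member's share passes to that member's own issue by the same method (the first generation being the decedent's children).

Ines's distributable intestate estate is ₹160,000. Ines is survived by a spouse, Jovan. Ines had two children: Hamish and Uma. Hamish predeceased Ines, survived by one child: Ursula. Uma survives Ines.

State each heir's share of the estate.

Jovan first takes ₹50,000, leaving a balance of ₹110,000. Jovan then takes two-fifths of the balance (₹44,000), for a total of ₹94,000. The remaining ₹66,000 passes to the descendants.
The descendants' portion (₹66,000) is divided into 2 shares of ₹33,000: Uma takes ₹33,000; Hamish's ₹33,000 share passes to Hamish's issue.
Hamish's share (₹33,000) passes entirely to Ursula.

Jovan: ₹94,000; Ursula: ₹33,000; Uma: ₹33,000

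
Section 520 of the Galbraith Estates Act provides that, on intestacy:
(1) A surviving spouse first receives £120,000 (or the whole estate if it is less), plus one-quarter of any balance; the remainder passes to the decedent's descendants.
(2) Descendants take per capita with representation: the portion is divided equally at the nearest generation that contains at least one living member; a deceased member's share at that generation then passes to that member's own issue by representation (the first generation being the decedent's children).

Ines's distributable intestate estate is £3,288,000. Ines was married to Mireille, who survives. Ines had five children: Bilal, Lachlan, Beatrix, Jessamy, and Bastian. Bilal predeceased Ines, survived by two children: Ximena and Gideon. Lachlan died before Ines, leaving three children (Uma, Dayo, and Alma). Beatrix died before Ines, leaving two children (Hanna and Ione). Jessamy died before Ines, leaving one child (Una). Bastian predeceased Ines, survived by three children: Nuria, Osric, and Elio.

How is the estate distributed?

Mireille: £912,000; Ximena: £216,000; Gideon: £216,000; Uma: £216,000; Dayo: £216,000; Alma: £216,000; Hanna: £216,000; Ione: £216,000; Una: £216,000; Nuria: £216,000; Osric: £216,000; Elio: £216,000

Mireille first takes £120,000, leaving a balance of £3,168,000. Mireille then takes one-quarter of the balance (£792,000), for a total of £912,000. The remaining £2,376,000 passes to the descendants.
No child survives, so the initial division is made at the grandchildren's generation.
The descendants' portion (£2,376,000) is divided into 11 shares of £216,000: Ximena, Gideon, Uma, Dayo, Alma, Hanna, Ione, Una, Nuria, Osric, and Elio each take £216,000.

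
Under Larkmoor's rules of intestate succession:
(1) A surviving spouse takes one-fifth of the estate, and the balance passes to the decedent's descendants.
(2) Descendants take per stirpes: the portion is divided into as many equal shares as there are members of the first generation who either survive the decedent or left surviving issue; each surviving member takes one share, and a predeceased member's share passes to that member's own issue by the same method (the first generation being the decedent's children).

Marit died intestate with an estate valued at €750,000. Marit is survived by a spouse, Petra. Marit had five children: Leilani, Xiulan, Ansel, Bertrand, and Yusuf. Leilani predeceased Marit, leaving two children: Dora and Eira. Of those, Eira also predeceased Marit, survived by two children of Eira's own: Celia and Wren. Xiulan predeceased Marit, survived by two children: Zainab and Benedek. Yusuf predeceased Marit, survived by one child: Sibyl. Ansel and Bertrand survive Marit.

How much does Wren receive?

Petra takes one-fifth of €750,000 = €150,000. The remaining €600,000 passes to the descendants.
The descendants' portion (€600,000) is divided into 5 shares of €120,000: Ansel and Bertrand each take €120,000; Leilani's €120,000 share passes to Leilani's issue; Xiulan's €120,000 share passes to Xiulan's issue; Yusuf's €120,000 share passes to Yusuf's issue.
Leilani's share (€120,000) is divided into 2 shares of €60,000: Dora takes €60,000; Eira's €60,000 share passes to Eira's issue.
Eira's share (€60,000) is divided into 2 shares of €30,000: Celia and Wren each take €30,000.
Xiulan's share (€120,000) is divided into 2 shares of €60,000: Zainab and Benedek each take €60,000.
Yusuf's share (€120,000) passes entirely to Sibyl.

Wren receives €30,000.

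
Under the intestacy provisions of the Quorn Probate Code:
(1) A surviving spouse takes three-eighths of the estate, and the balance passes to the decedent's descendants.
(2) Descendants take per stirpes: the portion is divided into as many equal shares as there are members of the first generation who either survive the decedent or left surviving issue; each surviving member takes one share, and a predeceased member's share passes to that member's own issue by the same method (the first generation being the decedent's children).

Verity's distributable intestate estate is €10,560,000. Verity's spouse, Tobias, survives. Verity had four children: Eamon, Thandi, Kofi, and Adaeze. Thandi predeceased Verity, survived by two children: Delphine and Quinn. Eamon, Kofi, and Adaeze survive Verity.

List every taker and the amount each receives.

Tobias: €3,960,000; Eamon: €1,650,000; Delphine: €825,000; Quinn: €825,000; Kofi: €1,650,000; Adaeze: €1,650,000

Tobias takes three-eighths of €10,560,000 = €3,960,000. The remaining €6,600,000 passes to the descendants.
The descendants' portion (€6,600,000) is divided into 4 shares of €1,650,000: Eamon, Kofi, and Adaeze each take €1,650,000; Thandi's €1,650,000 share passes to Thandi's issue.
Thandi's share (€1,650,000) is divided into 2 shares of €825,000: Delphine and Quinn each take €825,000.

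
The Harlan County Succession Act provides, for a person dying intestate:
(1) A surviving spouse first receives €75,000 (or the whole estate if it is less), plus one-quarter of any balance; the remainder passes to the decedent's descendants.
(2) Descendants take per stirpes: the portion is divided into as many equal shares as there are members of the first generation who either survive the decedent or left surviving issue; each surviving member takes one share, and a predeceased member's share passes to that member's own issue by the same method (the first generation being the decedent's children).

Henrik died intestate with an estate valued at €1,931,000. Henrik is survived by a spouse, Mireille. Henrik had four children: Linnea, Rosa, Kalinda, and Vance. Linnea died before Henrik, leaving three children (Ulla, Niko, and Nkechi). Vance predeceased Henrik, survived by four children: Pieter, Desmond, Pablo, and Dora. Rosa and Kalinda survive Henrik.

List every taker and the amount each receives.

Mireille: €539,000; Ulla: €116,000; Niko: €116,000; Nkechi: €116,000; Rosa: €348,000; Kalinda: €348,000; Pieter: €87,000; Desmond: €87,000; Pablo: €87,000; Dora: €87,000

Mireille first takes €75,000, leaving a balance of €1,856,000. Mireille then takes one-quarter of the balance (€464,000), for a total of €539,000. The remaining €1,392,000 passes to the descendants.
The descendants' portion (€1,392,000) is divided into 4 shares of €348,000: Rosa and Kalinda each take €348,000; Linnea's €348,000 share passes to Linnea's issue; Vance's €348,000 share passes to Vance's issue.
Linnea's share (€348,000) is divided into 3 shares of €116,000: Ulla, Niko, and Nkechi each take €116,000.
Vance's share (€348,000) is divided into 4 shares of €87,000: Pieter, Desmond, Pablo, and Dora each take €87,000.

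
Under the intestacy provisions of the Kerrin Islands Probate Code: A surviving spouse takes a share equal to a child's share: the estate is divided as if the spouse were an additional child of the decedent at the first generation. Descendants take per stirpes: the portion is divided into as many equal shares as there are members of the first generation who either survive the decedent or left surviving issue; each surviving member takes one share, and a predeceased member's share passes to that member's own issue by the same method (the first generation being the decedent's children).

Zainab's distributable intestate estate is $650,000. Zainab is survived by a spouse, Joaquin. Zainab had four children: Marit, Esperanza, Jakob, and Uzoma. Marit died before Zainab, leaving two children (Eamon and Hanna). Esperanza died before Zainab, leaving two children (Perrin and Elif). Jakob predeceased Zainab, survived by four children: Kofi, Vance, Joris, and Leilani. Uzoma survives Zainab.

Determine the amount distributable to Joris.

The spouse counts as an additional share at the children's level, so there are 5 primary shares of $130,000. Joaquin takes one such share ($130,000).
The children's combined portion ($520,000) is divided into 4 shares of $130,000: Uzoma takes $130,000; Marit's $130,000 share passes to Marit's issue; Esperanza's $130,000 share passes to Esperanza's issue; Jakob's $130,000 share passes to Jakob's issue.
Marit's share ($130,000) is divided into 2 shares of $65,000: Eamon and Hanna each take $65,000.
Esperanza's share ($130,000) is divided into 2 shares of $65,000: Perrin and Elif each take $65,000.
Jakob's share ($130,000) is divided into 4 shares of $32,500: Kofi, Vance, Joris, and Leilani each take $32,500.

Joris receives $32,500.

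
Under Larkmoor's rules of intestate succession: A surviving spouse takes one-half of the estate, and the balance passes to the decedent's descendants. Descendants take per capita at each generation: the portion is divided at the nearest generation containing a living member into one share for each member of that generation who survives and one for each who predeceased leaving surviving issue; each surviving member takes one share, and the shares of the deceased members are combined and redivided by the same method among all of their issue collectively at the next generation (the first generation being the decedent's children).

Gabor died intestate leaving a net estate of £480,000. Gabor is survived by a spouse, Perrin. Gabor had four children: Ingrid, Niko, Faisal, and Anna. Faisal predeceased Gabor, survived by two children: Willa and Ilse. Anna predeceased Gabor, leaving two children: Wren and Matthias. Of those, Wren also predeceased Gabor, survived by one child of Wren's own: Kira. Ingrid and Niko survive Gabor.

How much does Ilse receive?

Perrin takes one-half of £480,000 = £240,000. The remaining £240,000 passes to the descendants.
The descendants' portion (£240,000) is divided at the children's generation into 4 shares of £60,000. Ingrid and Niko each take £60,000. The 2 shares of the deceased (Faisal and Anna) are combined into a pool of £120,000.
That pool (£120,000) is divided at the grandchildren's generation into 4 shares of £30,000. Willa, Ilse, and Matthias each take £30,000. The remaining share for the deceased Wren (£30,000) is carried to the next generation.
That pool (£30,000) passes entirely to Kira, the sole taker at the great-grandchildren's generation.

Ilse receives £30,000.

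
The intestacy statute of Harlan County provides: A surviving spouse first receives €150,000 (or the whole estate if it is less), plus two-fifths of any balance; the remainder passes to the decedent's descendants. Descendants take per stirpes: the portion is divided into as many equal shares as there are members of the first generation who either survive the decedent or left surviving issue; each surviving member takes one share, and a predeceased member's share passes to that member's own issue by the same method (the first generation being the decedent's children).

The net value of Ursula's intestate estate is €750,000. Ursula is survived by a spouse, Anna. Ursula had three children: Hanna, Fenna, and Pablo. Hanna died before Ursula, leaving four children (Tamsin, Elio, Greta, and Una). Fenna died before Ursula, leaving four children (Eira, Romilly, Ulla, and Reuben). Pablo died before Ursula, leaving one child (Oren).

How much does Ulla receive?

Anna first takes €150,000, leaving a balance of €600,000. Anna then takes two-fifths of the balance (€240,000), for a total of €390,000. The remaining €360,000 passes to the descendants.
The descendants' portion (€360,000) is divided into 3 shares of €120,000: Hanna's €120,000 share passes to Hanna's issue; Fenna's €120,000 share passes to Fenna's issue; Pablo's €120,000 share passes to Pablo's issue.
Hanna's share (€120,000) is divided into 4 shares of €30,000: Tamsin, Elio, Greta, and Una each take €30,000.
Fenna's share (€120,000) is divided into 4 shares of €30,000: Eira, Romilly, Ulla, and Reuben each take €30,000.
Pablo's share (€120,000) passes entirely to Oren.

Ulla receives €30,000.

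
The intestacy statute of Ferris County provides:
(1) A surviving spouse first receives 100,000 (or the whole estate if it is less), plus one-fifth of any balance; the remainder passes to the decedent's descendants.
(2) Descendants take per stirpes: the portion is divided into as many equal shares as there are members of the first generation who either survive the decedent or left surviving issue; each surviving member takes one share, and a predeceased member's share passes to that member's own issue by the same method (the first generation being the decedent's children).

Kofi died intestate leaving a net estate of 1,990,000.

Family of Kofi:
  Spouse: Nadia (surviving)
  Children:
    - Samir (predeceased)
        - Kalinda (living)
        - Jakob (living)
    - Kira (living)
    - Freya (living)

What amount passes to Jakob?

Nadia first takes 100,000, leaving a balance of 1,890,000. Nadia then takes one-fifth of the balance (378,000), for a total of 478,000. The remaining 1,512,000 passes to the descendants.
The descendants' portion (1,512,000) is divided into 3 shares of 504,000: Kira and Freya each take 504,000; Samir's 504,000 share passes to Samir's issue.
Samir's share (504,000) is divided into 2 shares of 252,000: Kalinda and Jakob each take 252,000.

Jakob receives 252,000.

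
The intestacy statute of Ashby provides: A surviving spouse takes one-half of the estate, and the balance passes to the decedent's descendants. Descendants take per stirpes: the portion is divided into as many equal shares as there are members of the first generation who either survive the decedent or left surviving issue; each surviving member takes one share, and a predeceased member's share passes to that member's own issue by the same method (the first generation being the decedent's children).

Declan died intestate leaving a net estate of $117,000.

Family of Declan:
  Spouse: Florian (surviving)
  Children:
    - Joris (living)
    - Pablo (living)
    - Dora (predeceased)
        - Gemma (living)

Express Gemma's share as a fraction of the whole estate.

Florian takes one-half of $117,000 = $58,500. The remaining $58,500 passes to the descendants.
The descendants' portion ($58,500) is divided into 3 shares of $19,500: Joris and Pablo each take $19,500; Dora's $19,500 share passes to Dora's issue.
Dora's share ($19,500) passes entirely to Gemma.

Gemma receives 1/6 of the estate.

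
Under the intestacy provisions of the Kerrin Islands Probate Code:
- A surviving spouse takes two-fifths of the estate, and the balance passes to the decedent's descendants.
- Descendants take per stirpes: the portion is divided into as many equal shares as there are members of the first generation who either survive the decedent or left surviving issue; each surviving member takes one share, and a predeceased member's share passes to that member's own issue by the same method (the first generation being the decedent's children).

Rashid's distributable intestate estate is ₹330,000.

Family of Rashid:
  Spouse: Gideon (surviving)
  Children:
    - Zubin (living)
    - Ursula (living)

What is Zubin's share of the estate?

Zubin receives ₹99,000.

Gideon takes two-fifths of ₹330,000 = ₹132,000. The remaining ₹198,000 passes to the descendants.
The descendants' portion (₹198,000) is divided into 2 shares of ₹99,000: Zubin and Ursula each take ₹99,000.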